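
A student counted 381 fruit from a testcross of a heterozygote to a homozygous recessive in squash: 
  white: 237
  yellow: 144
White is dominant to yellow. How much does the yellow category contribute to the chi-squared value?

A testcross of a heterozygote (Aa × aa) gives a 1:1 phenotypic ratio.
The 1:1 ratio has 2 parts, so with N = 381 the expected counts are:
  white: 381 × 1/2 = 190.5
  yellow: 381 × 1/2 = 190.5
Contribution of yellow: (144 − 190.5)² / 190.5 = 11.3504

11.350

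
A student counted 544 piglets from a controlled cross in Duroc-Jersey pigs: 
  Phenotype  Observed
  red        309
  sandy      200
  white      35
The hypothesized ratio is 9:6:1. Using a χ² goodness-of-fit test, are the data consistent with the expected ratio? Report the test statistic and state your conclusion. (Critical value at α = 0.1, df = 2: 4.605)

Under the 9:6:1 hypothesis (Σ ratio = 16, N = 544):
  red: 544 × 9/16 = 306
  sandy: 544 × 6/16 = 204
  white: 544 × 1/16 = 34
χ² = Σ (O − E)² / E
  red: (309 − 306)² / 306 = 0.0294
  sandy: (200 − 204)² / 204 = 0.0784
  white: (35 − 34)² / 34 = 0.0294
χ² = 0.0294 + 0.0784 + 0.0294 = 0.1372 ≈ 0.137
Degrees of freedom = 3 − 1 = 2; critical value at α = 0.1 is 4.605.
Since 0.137 < 4.605, we fail to reject the null hypothesis — the data are consistent with the 9:6:1 ratio.

0.137; consistent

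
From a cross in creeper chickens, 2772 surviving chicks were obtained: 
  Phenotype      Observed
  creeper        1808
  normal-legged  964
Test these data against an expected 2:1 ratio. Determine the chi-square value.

2.597

Expected counts for N = 2772 under a 2:1 ratio (total parts = 3):
  creeper: 2772 × 2/3 = 1848
  normal-legged: 2772 × 1/3 = 924
χ² = Σ (O − E)² / E
  creeper: (1808 − 1848)² / 1848 = 0.8658
  normal-legged: (964 − 924)² / 924 = 1.7316
χ² = 0.8658 + 1.7316 = 2.5974 ≈ 2.597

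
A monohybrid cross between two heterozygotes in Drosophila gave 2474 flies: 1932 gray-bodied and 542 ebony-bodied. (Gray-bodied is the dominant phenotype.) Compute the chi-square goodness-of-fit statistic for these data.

For a monohybrid cross between heterozygotes with complete dominance, the expected phenotypic ratio is 3:1.
The 3:1 ratio has 4 parts, so with N = 2474 the expected counts are:
  gray-bodied: 2474 × 3/4 = 1855.5
  ebony-bodied: 2474 × 1/4 = 618.5
χ² = Σ (O − E)² / E
  gray-bodied: (1932 − 1855.5)² / 1855.5 = 3.1540
  ebony-bodied: (542 − 618.5)² / 618.5 = 9.4620
χ² = 3.1540 + 9.4620 = 12.616

12.616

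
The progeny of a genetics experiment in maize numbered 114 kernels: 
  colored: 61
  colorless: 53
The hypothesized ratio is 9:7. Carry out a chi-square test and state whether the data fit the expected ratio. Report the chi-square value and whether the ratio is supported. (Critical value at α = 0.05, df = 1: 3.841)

0.348; consistent

Expected counts for N = 114 under a 9:7 ratio (total parts = 16):
  colored: 114 × 9/16 = 64.125
  colorless: 114 × 7/16 = 49.875
χ² = Σ (O − E)² / E
  colored: (61 − 64.125)² / 64.125 = 0.1523
  colorless: (53 − 49.875)² / 49.875 = 0.1958
χ² = 0.1523 + 0.1958 = 0.3481 ≈ 0.348
Degrees of freedom = 2 − 1 = 1; critical value at α = 0.05 is 3.841.
Since 0.348 < 3.841, we fail to reject the null hypothesis — the data are consistent with the 9:7 ratio.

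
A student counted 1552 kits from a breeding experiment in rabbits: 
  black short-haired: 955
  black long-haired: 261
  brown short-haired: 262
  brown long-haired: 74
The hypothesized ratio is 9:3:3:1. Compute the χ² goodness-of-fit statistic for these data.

Expected counts for N = 1552 under a 9:3:3:1 ratio (total parts = 16):
  black short-haired: 1552 × 9/16 = 873
  black long-haired: 1552 × 3/16 = 291
  brown short-haired: 1552 × 3/16 = 291
  brown long-haired: 1552 × 1/16 = 97
χ² = Σ (O − E)² / E
  black short-haired: (955 − 873)² / 873 = 7.7022
  black long-haired: (261 − 291)² / 291 = 3.0928
  brown short-haired: (262 − 291)² / 291 = 2.8900
  brown long-haired: (74 − 97)² / 97 = 5.4536
χ² = 7.7022 + 3.0928 + 2.8900 + 5.4536 = 19.1386 ≈ 19.139

19.139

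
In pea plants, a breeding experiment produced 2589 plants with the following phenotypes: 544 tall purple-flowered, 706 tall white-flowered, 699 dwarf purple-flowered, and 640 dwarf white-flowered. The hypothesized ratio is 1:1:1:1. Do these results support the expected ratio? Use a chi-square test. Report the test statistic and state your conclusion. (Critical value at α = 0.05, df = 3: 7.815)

26.022; not consistent

Total ratio parts = 4. Expected numbers out of 2589:
  tall purple-flowered: 2589 × 1/4 = 647.25
  tall white-flowered: 2589 × 1/4 = 647.25
  dwarf purple-flowered: 2589 × 1/4 = 647.25
  dwarf white-flowered: 2589 × 1/4 = 647.25
χ² = Σ (O − E)² / E
  tall purple-flowered: (544 − 647.25)² / 647.25 = 16.4705
  tall white-flowered: (706 − 647.25)² / 647.25 = 5.3327
  dwarf purple-flowered: (699 − 647.25)² / 647.25 = 4.1376
  dwarf white-flowered: (640 − 647.25)² / 647.25 = 0.0812
χ² = 16.4705 + 5.3327 + 4.1376 + 0.0812 = 26.022
Degrees of freedom = 4 − 1 = 3; critical value at α = 0.05 is 7.815.
Since 26.022 > 7.815, we reject the null hypothesis — the data do not fit the 1:1:1:1 ratio.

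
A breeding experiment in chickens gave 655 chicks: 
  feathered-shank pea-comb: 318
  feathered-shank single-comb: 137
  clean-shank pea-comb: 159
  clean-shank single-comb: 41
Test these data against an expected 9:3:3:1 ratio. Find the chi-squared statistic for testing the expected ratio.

The 9:3:3:1 ratio has 16 parts, so with N = 655 the expected counts are:
  feathered-shank pea-comb: 655 × 9/16 = 368.4375
  feathered-shank single-comb: 655 × 3/16 = 122.8125
  clean-shank pea-comb: 655 × 3/16 = 122.8125
  clean-shank single-comb: 655 × 1/16 = 40.9375
χ² = Σ (O − E)² / E
  feathered-shank pea-comb: (318 − 368.4375)² / 368.4375 = 6.9047
  feathered-shank single-comb: (137 − 122.8125)² / 122.8125 = 1.6390
  clean-shank pea-comb: (159 − 122.8125)² / 122.8125 = 10.6629
  clean-shank single-comb: (41 − 40.9375)² / 40.9375 = 0.0001
χ² = 6.9047 + 1.6390 + 10.6629 + 0.0001 = 19.2067 ≈ 19.207

19.207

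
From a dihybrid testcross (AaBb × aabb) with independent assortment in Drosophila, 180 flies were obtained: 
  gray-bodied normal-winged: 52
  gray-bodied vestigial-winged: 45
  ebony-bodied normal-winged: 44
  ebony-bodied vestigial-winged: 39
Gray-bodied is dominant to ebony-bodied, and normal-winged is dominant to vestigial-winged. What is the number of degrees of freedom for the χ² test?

A dihybrid testcross with independent assortment gives a 1:1:1:1 ratio.
A goodness-of-fit test with 4 phenotype classes has df = 4 − 1 = 3.

3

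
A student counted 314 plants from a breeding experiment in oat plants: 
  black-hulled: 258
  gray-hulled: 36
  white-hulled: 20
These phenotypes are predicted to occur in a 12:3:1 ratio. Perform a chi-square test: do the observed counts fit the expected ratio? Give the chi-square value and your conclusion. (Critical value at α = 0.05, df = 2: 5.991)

Under the 12:3:1 hypothesis (Σ ratio = 16, N = 314):
  black-hulled: 314 × 12/16 = 235.5
  gray-hulled: 314 × 3/16 = 58.875
  white-hulled: 314 × 1/16 = 19.625
χ² = Σ (O − E)² / E
  black-hulled: (258 − 235.5)² / 235.5 = 2.1497
  gray-hulled: (36 − 58.875)² / 58.875 = 8.8877
  white-hulled: (20 − 19.625)² / 19.625 = 0.0072
χ² = 2.1497 + 8.8877 + 0.0072 = 11.0446 ≈ 11.045
Degrees of freedom = 3 − 1 = 2; critical value at α = 0.05 is 5.991.
Since 11.045 > 5.991, we reject the null hypothesis — the data do not fit the 12:3:1 ratio.

11.045; not consistent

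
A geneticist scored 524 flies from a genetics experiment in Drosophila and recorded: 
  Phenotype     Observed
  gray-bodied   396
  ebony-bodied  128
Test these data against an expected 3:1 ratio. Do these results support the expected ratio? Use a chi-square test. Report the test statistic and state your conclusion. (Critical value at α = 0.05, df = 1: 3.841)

0.092; consistent

Total ratio parts = 4. Expected numbers out of 524:
  gray-bodied: 524 × 3/4 = 393
  ebony-bodied: 524 × 1/4 = 131
χ² = Σ (O − E)² / E
  gray-bodied: (396 − 393)² / 393 = 0.0229
  ebony-bodied: (128 − 131)² / 131 = 0.0687
χ² = 0.0229 + 0.0687 = 0.0916 ≈ 0.092
Degrees of freedom = 2 − 1 = 1; critical value at α = 0.05 is 3.841.
Since 0.092 < 3.841, we fail to reject the null hypothesis — the data are consistent with the 3:1 ratio.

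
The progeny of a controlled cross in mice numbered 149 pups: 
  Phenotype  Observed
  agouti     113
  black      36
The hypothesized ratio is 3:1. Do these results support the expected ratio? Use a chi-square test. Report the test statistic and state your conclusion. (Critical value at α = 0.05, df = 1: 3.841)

0.056; consistent

Under the 3:1 hypothesis (Σ ratio = 4, N = 149):
  agouti: 149 × 3/4 = 111.75
  black: 149 × 1/4 = 37.25
χ² = Σ (O − E)² / E
  agouti: (113 − 111.75)² / 111.75 = 0.0140
  black: (36 − 37.25)² / 37.25 = 0.0419
χ² = 0.0140 + 0.0419 = 0.0559 ≈ 0.056
Degrees of freedom = 2 − 1 = 1; critical value at α = 0.05 is 3.841.
Since 0.056 < 3.841, we fail to reject the null hypothesis — the data are consistent with the 3:1 ratio.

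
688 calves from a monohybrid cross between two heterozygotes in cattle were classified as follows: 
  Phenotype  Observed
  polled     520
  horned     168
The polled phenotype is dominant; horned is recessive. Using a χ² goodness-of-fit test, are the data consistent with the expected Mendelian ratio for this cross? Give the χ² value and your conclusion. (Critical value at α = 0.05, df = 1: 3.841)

0.124; consistent

For a monohybrid cross between heterozygotes with complete dominance, the expected phenotypic ratio is 3:1.
The 3:1 ratio has 4 parts, so with N = 688 the expected counts are:
  polled: 688 × 3/4 = 516
  horned: 688 × 1/4 = 172
χ² = Σ (O − E)² / E
  polled: (520 − 516)² / 516 = 0.0310
  horned: (168 − 172)² / 172 = 0.0930
χ² = 0.0310 + 0.0930 = 0.124
Degrees of freedom = 2 − 1 = 1; critical value at α = 0.05 is 3.841.
Since 0.124 < 3.841, we fail to reject the null hypothesis — the data are consistent with the 3:1 ratio.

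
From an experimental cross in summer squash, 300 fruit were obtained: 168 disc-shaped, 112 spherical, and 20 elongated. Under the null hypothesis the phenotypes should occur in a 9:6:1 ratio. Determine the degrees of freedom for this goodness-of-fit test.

2

A goodness-of-fit test with 3 phenotype classes has df = 3 − 1 = 2.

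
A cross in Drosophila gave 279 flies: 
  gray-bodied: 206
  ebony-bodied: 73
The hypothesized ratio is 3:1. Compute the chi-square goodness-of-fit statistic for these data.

The 3:1 ratio has 4 parts, so with N = 279 the expected counts are:
  gray-bodied: 279 × 3/4 = 209.25
  ebony-bodied: 279 × 1/4 = 69.75
χ² = Σ (O − E)² / E
  gray-bodied: (206 − 209.25)² / 209.25 = 0.0505
  ebony-bodied: (73 − 69.75)² / 69.75 = 0.1514
χ² = 0.0505 + 0.1514 = 0.2019 ≈ 0.202

0.202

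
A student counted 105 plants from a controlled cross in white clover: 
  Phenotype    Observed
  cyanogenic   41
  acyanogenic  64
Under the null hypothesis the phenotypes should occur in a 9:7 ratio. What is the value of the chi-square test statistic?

Total ratio parts = 16. Expected numbers out of 105:
  cyanogenic: 105 × 9/16 = 59.0625
  acyanogenic: 105 × 7/16 = 45.9375
χ² = Σ (O − E)² / E
  cyanogenic: (41 − 59.0625)² / 59.0625 = 5.5239
  acyanogenic: (64 − 45.9375)² / 45.9375 = 7.1021
χ² = 5.5239 + 7.1021 = 12.626

12.626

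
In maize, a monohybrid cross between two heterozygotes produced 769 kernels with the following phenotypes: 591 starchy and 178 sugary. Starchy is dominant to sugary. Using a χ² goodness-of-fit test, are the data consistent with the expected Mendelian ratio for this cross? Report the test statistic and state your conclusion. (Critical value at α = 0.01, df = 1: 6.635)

1.408; consistent

For a monohybrid cross between heterozygotes with complete dominance, the expected phenotypic ratio is 3:1.
The 3:1 ratio has 4 parts, so with N = 769 the expected counts are:
  starchy: 769 × 3/4 = 576.75
  sugary: 769 × 1/4 = 192.25
χ² = Σ (O − E)² / E
  starchy: (591 − 576.75)² / 576.75 = 0.3521
  sugary: (178 − 192.25)² / 192.25 = 1.0562
χ² = 0.3521 + 1.0562 = 1.4083 ≈ 1.408
Degrees of freedom = 2 − 1 = 1; critical value at α = 0.01 is 6.635.
Since 1.408 < 6.635, we fail to reject the null hypothesis — the data are consistent with the 3:1 ratio.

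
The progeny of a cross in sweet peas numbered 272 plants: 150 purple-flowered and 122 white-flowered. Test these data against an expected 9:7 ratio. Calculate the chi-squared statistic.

0.134

Total ratio parts = 16. Expected numbers out of 272:
  purple-flowered: 272 × 9/16 = 153
  white-flowered: 272 × 7/16 = 119
χ² = Σ (O − E)² / E
  purple-flowered: (150 − 153)² / 153 = 0.0588
  white-flowered: (122 − 119)² / 119 = 0.0756
χ² = 0.0588 + 0.0756 = 0.1344 ≈ 0.134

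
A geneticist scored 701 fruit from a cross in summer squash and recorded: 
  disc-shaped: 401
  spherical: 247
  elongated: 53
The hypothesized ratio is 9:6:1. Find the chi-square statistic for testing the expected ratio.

The 9:6:1 ratio has 16 parts, so with N = 701 the expected counts are:
  disc-shaped: 701 × 9/16 = 394.3125
  spherical: 701 × 6/16 = 262.875
  elongated: 701 × 1/16 = 43.8125
χ² = Σ (O − E)² / E
  disc-shaped: (401 − 394.3125)² / 394.3125 = 0.1134
  spherical: (247 − 262.875)² / 262.875 = 0.9587
  elongated: (53 − 43.8125)² / 43.8125 = 1.9266
χ² = 0.1134 + 0.9587 + 1.9266 = 2.9987 ≈ 2.999

2.999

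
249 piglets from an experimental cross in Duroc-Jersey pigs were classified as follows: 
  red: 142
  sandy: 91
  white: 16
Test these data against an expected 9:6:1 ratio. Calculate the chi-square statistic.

Expected counts for N = 249 under a 9:6:1 ratio (total parts = 16):
  red: 249 × 9/16 = 140.0625
  sandy: 249 × 6/16 = 93.375
  white: 249 × 1/16 = 15.5625
χ² = Σ (O − E)² / E
  red: (142 − 140.0625)² / 140.0625 = 0.0268
  sandy: (91 − 93.375)² / 93.375 = 0.0604
  white: (16 − 15.5625)² / 15.5625 = 0.0123
χ² = 0.0268 + 0.0604 + 0.0123 = 0.0995 ≈ 0.100

0.100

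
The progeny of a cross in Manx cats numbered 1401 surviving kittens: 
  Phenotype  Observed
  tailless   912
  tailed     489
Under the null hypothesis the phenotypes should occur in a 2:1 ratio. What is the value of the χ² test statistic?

Expected counts for N = 1401 under a 2:1 ratio (total parts = 3):
  tailless: 1401 × 2/3 = 934
  tailed: 1401 × 1/3 = 467
χ² = Σ (O − E)² / E
  tailless: (912 − 934)² / 934 = 0.5182
  tailed: (489 − 467)² / 467 = 1.0364
χ² = 0.5182 + 1.0364 = 1.5546 ≈ 1.555

1.555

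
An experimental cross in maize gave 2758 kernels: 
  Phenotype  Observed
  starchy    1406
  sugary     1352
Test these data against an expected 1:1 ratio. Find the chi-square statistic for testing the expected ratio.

1.057

Total ratio parts = 2. Expected numbers out of 2758:
  starchy: 2758 × 1/2 = 1379
  sugary: 2758 × 1/2 = 1379
χ² = Σ (O − E)² / E
  starchy: (1406 − 1379)² / 1379 = 0.5286
  sugary: (1352 − 1379)² / 1379 = 0.5286
χ² = 0.5286 + 0.5286 = 1.0572 ≈ 1.057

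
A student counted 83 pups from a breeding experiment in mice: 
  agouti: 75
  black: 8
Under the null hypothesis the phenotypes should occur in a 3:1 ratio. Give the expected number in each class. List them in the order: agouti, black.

Expected counts for N = 83 under a 3:1 ratio (total parts = 4):
  agouti: 83 × 3/4 = 62.25
  black: 83 × 1/4 = 20.75

62.25, 20.75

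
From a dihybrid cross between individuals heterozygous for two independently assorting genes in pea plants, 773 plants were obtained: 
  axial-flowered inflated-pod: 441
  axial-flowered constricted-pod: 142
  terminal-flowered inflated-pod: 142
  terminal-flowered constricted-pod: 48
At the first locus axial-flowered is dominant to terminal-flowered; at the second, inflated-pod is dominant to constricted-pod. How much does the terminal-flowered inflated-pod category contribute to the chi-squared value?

0.060

A dihybrid F₂ with independent assortment and complete dominance at both loci gives a 9:3:3:1 phenotypic ratio.
Total ratio parts = 16. Expected numbers out of 773:
  axial-flowered inflated-pod: 773 × 9/16 = 434.8125
  axial-flowered constricted-pod: 773 × 3/16 = 144.9375
  terminal-flowered inflated-pod: 773 × 3/16 = 144.9375
  terminal-flowered constricted-pod: 773 × 1/16 = 48.3125
Contribution of terminal-flowered inflated-pod: (142 − 144.9375)² / 144.9375 = 0.0595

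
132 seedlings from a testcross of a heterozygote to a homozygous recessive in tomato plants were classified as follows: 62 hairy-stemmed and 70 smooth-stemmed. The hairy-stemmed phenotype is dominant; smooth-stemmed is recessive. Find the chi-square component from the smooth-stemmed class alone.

0.242

A testcross of a heterozygote (Aa × aa) gives a 1:1 phenotypic ratio.
Under the 1:1 hypothesis (Σ ratio = 2, N = 132):
  hairy-stemmed: 132 × 1/2 = 66
  smooth-stemmed: 132 × 1/2 = 66
Contribution of smooth-stemmed: (70 − 66)² / 66 = 0.2424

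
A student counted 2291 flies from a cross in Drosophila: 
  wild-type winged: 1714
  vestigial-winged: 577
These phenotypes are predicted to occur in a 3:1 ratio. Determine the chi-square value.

Total ratio parts = 4. Expected numbers out of 2291:
  wild-type winged: 2291 × 3/4 = 1718.25
  vestigial-winged: 2291 × 1/4 = 572.75
χ² = Σ (O − E)² / E
  wild-type winged: (1714 − 1718.25)² / 1718.25 = 0.0105
  vestigial-winged: (577 − 572.75)² / 572.75 = 0.0315
χ² = 0.0105 + 0.0315 = 0.042

0.042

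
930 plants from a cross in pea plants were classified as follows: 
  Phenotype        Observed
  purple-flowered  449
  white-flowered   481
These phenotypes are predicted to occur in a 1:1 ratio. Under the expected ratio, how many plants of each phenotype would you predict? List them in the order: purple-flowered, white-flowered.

The 1:1 ratio has 2 parts, so with N = 930 the expected counts are:
  purple-flowered: 930 × 1/2 = 465
  white-flowered: 930 × 1/2 = 465

465, 465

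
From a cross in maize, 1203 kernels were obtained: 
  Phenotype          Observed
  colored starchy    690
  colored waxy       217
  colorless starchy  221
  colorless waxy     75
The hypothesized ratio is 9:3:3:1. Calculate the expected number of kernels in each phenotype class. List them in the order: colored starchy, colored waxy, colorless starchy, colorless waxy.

Total ratio parts = 16. Expected numbers out of 1203:
  colored starchy: 1203 × 9/16 = 676.6875
  colored waxy: 1203 × 3/16 = 225.5625
  colorless starchy: 1203 × 3/16 = 225.5625
  colorless waxy: 1203 × 1/16 = 75.1875

676.6875, 225.5625, 225.5625, 75.1875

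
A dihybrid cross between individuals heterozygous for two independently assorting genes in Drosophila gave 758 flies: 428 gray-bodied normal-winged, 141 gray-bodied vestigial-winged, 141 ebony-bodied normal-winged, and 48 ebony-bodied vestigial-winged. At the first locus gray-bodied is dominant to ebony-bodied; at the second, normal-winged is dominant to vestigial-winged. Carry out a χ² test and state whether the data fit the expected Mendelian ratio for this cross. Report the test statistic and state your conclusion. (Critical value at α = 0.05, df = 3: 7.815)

A dihybrid F₂ with independent assortment and complete dominance at both loci gives a 9:3:3:1 phenotypic ratio.
Under the 9:3:3:1 hypothesis (Σ ratio = 16, N = 758):
  gray-bodied normal-winged: 758 × 9/16 = 426.375
  gray-bodied vestigial-winged: 758 × 3/16 = 142.125
  ebony-bodied normal-winged: 758 × 3/16 = 142.125
  ebony-bodied vestigial-winged: 758 × 1/16 = 47.375
χ² = Σ (O − E)² / E
  gray-bodied normal-winged: (428 − 426.375)² / 426.375 = 0.0062
  gray-bodied vestigial-winged: (141 − 142.125)² / 142.125 = 0.0089
  ebony-bodied normal-winged: (141 − 142.125)² / 142.125 = 0.0089
  ebony-bodied vestigial-winged: (48 − 47.375)² / 47.375 = 0.0082
χ² = 0.0062 + 0.0089 + 0.0089 + 0.0082 = 0.0322 ≈ 0.032
Degrees of freedom = 4 − 1 = 3; critical value at α = 0.05 is 7.815.
Since 0.032 < 7.815, we fail to reject the null hypothesis — the data are consistent with the 9:3:3:1 ratio.

0.032; consistent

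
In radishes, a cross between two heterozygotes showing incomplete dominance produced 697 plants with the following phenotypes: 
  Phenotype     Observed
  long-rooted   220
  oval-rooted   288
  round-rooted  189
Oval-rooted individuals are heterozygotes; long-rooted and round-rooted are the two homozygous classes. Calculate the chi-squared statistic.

With incomplete dominance, a heterozygote × heterozygote cross gives a 1:2:1 phenotypic ratio.
Total ratio parts = 4. Expected numbers out of 697:
  long-rooted: 697 × 1/4 = 174.25
  oval-rooted: 697 × 2/4 = 348.5
  round-rooted: 697 × 1/4 = 174.25
χ² = Σ (O − E)² / E
  long-rooted: (220 − 174.25)² / 174.25 = 12.0118
  oval-rooted: (288 − 348.5)² / 348.5 = 10.5029
  round-rooted: (189 − 174.25)² / 174.25 = 1.2486
χ² = 12.0118 + 10.5029 + 1.2486 = 23.7633 ≈ 23.763

23.763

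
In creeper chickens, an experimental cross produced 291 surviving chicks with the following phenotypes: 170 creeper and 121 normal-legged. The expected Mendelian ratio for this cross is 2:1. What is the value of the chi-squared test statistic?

8.907

Total ratio parts = 3. Expected numbers out of 291:
  creeper: 291 × 2/3 = 194
  normal-legged: 291 × 1/3 = 97
χ² = Σ (O − E)² / E
  creeper: (170 − 194)² / 194 = 2.9691
  normal-legged: (121 − 97)² / 97 = 5.9381
χ² = 2.9691 + 5.9381 = 8.9072 ≈ 8.907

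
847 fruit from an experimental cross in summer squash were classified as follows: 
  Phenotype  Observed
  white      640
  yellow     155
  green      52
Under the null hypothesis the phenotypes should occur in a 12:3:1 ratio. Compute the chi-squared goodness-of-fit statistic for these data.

The 12:3:1 ratio has 16 parts, so with N = 847 the expected counts are:
  white: 847 × 12/16 = 635.25
  yellow: 847 × 3/16 = 158.8125
  green: 847 × 1/16 = 52.9375
χ² = Σ (O − E)² / E
  white: (640 − 635.25)² / 635.25 = 0.0355
  yellow: (155 − 158.8125)² / 158.8125 = 0.0915
  green: (52 − 52.9375)² / 52.9375 = 0.0166
χ² = 0.0355 + 0.0915 + 0.0166 = 0.1436 ≈ 0.144

0.144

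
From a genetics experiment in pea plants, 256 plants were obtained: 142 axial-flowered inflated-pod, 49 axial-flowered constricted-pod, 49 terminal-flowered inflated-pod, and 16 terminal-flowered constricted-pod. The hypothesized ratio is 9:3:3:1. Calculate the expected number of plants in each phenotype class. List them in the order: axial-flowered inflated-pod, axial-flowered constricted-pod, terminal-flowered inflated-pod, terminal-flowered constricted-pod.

144, 48, 48, 16

The 9:3:3:1 ratio has 16 parts, so with N = 256 the expected counts are:
  axial-flowered inflated-pod: 256 × 9/16 = 144
  axial-flowered constricted-pod: 256 × 3/16 = 48
  terminal-flowered inflated-pod: 256 × 3/16 = 48
  terminal-flowered constricted-pod: 256 × 1/16 = 16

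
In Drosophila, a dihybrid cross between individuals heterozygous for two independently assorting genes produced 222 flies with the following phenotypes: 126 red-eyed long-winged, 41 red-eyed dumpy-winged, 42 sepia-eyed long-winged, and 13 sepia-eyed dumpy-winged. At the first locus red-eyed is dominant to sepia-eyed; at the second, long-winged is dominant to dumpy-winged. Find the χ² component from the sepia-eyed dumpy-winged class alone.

0.055

A dihybrid F₂ with independent assortment and complete dominance at both loci gives a 9:3:3:1 phenotypic ratio.
Under the 9:3:3:1 hypothesis (Σ ratio = 16, N = 222):
  red-eyed long-winged: 222 × 9/16 = 124.875
  red-eyed dumpy-winged: 222 × 3/16 = 41.625
  sepia-eyed long-winged: 222 × 3/16 = 41.625
  sepia-eyed dumpy-winged: 222 × 1/16 = 13.875
Contribution of sepia-eyed dumpy-winged: (13 − 13.875)² / 13.875 = 0.0552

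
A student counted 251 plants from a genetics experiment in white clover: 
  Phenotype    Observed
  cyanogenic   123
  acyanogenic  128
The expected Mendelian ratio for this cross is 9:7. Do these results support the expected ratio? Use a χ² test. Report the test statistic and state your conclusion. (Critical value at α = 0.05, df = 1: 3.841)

5.355; not consistent

The 9:7 ratio has 16 parts, so with N = 251 the expected counts are:
  cyanogenic: 251 × 9/16 = 141.1875
  acyanogenic: 251 × 7/16 = 109.8125
χ² = Σ (O − E)² / E
  cyanogenic: (123 − 141.1875)² / 141.1875 = 2.3429
  acyanogenic: (128 − 109.8125)² / 109.8125 = 3.0123
χ² = 2.3429 + 3.0123 = 5.3552 ≈ 5.355
Degrees of freedom = 2 − 1 = 1; critical value at α = 0.05 is 3.841.
Since 5.355 > 3.841, we reject the null hypothesis — the data do not fit the 9:7 ratio.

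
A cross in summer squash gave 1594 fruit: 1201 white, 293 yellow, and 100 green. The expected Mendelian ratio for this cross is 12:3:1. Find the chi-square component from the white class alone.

0.025

The 12:3:1 ratio has 16 parts, so with N = 1594 the expected counts are:
  white: 1594 × 12/16 = 1195.5
  yellow: 1594 × 3/16 = 298.875
  green: 1594 × 1/16 = 99.625
Contribution of white: (1201 − 1195.5)² / 1195.5 = 0.0253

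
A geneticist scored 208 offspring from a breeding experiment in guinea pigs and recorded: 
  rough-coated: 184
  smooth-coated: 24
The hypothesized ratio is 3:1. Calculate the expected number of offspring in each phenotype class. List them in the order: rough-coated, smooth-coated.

156, 52

The 3:1 ratio has 4 parts, so with N = 208 the expected counts are:
  rough-coated: 208 × 3/4 = 156
  smooth-coated: 208 × 1/4 = 52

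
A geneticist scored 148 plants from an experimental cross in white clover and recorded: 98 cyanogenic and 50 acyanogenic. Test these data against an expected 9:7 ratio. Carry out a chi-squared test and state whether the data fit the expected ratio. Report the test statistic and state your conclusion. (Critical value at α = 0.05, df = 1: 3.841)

5.973; not consistent

The 9:7 ratio has 16 parts, so with N = 148 the expected counts are:
  cyanogenic: 148 × 9/16 = 83.25
  acyanogenic: 148 × 7/16 = 64.75
χ² = Σ (O − E)² / E
  cyanogenic: (98 − 83.25)² / 83.25 = 2.6134
  acyanogenic: (50 − 64.75)² / 64.75 = 3.3600
χ² = 2.6134 + 3.3600 = 5.9734 ≈ 5.973
Degrees of freedom = 2 − 1 = 1; critical value at α = 0.05 is 3.841.
Since 5.973 > 3.841, we reject the null hypothesis — the data do not fit the 9:7 ratio.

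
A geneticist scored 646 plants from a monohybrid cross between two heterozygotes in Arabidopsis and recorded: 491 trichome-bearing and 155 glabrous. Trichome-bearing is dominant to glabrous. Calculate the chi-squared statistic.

For a monohybrid cross between heterozygotes with complete dominance, the expected phenotypic ratio is 3:1.
Total ratio parts = 4. Expected numbers out of 646:
  trichome-bearing: 646 × 3/4 = 484.5
  glabrous: 646 × 1/4 = 161.5
χ² = Σ (O − E)² / E
  trichome-bearing: (491 − 484.5)² / 484.5 = 0.0872
  glabrous: (155 − 161.5)² / 161.5 = 0.2616
χ² = 0.0872 + 0.2616 = 0.3488 ≈ 0.349

0.349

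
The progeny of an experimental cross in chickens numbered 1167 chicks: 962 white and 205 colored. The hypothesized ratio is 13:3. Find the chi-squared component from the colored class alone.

The 13:3 ratio has 16 parts, so with N = 1167 the expected counts are:
  white: 1167 × 13/16 = 948.1875
  colored: 1167 × 3/16 = 218.8125
Contribution of colored: (205 − 218.8125)² / 218.8125 = 0.8719

0.872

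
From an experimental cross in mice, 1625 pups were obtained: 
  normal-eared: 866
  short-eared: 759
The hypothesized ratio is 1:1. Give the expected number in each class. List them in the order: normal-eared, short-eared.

812.5, 812.5

The 1:1 ratio has 2 parts, so with N = 1625 the expected counts are:
  normal-eared: 1625 × 1/2 = 812.5
  short-eared: 1625 × 1/2 = 812.5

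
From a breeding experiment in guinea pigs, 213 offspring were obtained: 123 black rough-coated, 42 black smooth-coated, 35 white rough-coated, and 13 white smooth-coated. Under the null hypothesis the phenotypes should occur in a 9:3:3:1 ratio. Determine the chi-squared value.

Under the 9:3:3:1 hypothesis (Σ ratio = 16, N = 213):
  black rough-coated: 213 × 9/16 = 119.8125
  black smooth-coated: 213 × 3/16 = 39.9375
  white rough-coated: 213 × 3/16 = 39.9375
  white smooth-coated: 213 × 1/16 = 13.3125
χ² = Σ (O − E)² / E
  black rough-coated: (123 − 119.8125)² / 119.8125 = 0.0848
  black smooth-coated: (42 − 39.9375)² / 39.9375 = 0.1065
  white rough-coated: (35 − 39.9375)² / 39.9375 = 0.6104
  white smooth-coated: (13 − 13.3125)² / 13.3125 = 0.0073
χ² = 0.0848 + 0.1065 + 0.6104 + 0.0073 = 0.809

0.809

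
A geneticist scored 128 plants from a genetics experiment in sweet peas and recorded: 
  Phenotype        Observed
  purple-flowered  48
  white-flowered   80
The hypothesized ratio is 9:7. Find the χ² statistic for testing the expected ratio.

The 9:7 ratio has 16 parts, so with N = 128 the expected counts are:
  purple-flowered: 128 × 9/16 = 72
  white-flowered: 128 × 7/16 = 56
χ² = Σ (O − E)² / E
  purple-flowered: (48 − 72)² / 72 = 8.0000
  white-flowered: (80 − 56)² / 56 = 10.2857
χ² = 8.0000 + 10.2857 = 18.2857 ≈ 18.286

18.286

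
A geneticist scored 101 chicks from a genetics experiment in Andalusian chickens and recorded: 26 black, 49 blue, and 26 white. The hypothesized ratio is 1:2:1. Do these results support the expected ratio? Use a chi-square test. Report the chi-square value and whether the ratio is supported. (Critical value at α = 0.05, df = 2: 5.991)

0.089; consistent

The 1:2:1 ratio has 4 parts, so with N = 101 the expected counts are:
  black: 101 × 1/4 = 25.25
  blue: 101 × 2/4 = 50.5
  white: 101 × 1/4 = 25.25
χ² = Σ (O − E)² / E
  black: (26 − 25.25)² / 25.25 = 0.0223
  blue: (49 − 50.5)² / 50.5 = 0.0446
  white: (26 − 25.25)² / 25.25 = 0.0223
χ² = 0.0223 + 0.0446 + 0.0223 = 0.0892 ≈ 0.089
Degrees of freedom = 3 − 1 = 2; critical value at α = 0.05 is 5.991.
Since 0.089 < 5.991, we fail to reject the null hypothesis — the data are consistent with the 1:2:1 ratio.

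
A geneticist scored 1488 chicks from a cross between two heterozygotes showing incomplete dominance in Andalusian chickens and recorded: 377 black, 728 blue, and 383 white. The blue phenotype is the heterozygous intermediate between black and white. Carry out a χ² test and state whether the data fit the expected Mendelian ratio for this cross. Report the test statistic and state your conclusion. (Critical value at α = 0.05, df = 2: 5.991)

With incomplete dominance, a heterozygote × heterozygote cross gives a 1:2:1 phenotypic ratio.
Expected counts for N = 1488 under a 1:2:1 ratio (total parts = 4):
  black: 1488 × 1/4 = 372
  blue: 1488 × 2/4 = 744
  white: 1488 × 1/4 = 372
χ² = Σ (O − E)² / E
  black: (377 − 372)² / 372 = 0.0672
  blue: (728 − 744)² / 744 = 0.3441
  white: (383 − 372)² / 372 = 0.3253
χ² = 0.0672 + 0.3441 + 0.3253 = 0.7366 ≈ 0.737
Degrees of freedom = 3 − 1 = 2; critical value at α = 0.05 is 5.991.
Since 0.737 < 5.991, we fail to reject the null hypothesis — the data are consistent with the 1:2:1 ratio.

0.737; consistent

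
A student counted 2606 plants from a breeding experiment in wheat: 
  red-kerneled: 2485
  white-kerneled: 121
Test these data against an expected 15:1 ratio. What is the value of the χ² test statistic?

11.484

Expected counts for N = 2606 under a 15:1 ratio (total parts = 16):
  red-kerneled: 2606 × 15/16 = 2443.125
  white-kerneled: 2606 × 1/16 = 162.875
χ² = Σ (O − E)² / E
  red-kerneled: (2485 − 2443.125)² / 2443.125 = 0.7177
  white-kerneled: (121 − 162.875)² / 162.875 = 10.7660
χ² = 0.7177 + 10.7660 = 11.4837 ≈ 11.484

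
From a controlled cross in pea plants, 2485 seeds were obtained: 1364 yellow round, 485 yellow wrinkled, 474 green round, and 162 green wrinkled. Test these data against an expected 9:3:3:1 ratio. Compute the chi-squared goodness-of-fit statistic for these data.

Total ratio parts = 16. Expected numbers out of 2485:
  yellow round: 2485 × 9/16 = 1397.8125
  yellow wrinkled: 2485 × 3/16 = 465.9375
  green round: 2485 × 3/16 = 465.9375
  green wrinkled: 2485 × 1/16 = 155.3125
χ² = Σ (O − E)² / E
  yellow round: (1364 − 1397.8125)² / 1397.8125 = 0.8179
  yellow wrinkled: (485 − 465.9375)² / 465.9375 = 0.7799
  green round: (474 − 465.9375)² / 465.9375 = 0.1395
  green wrinkled: (162 − 155.3125)² / 155.3125 = 0.2880
χ² = 0.8179 + 0.7799 + 0.1395 + 0.2880 = 2.0253 ≈ 2.025

2.025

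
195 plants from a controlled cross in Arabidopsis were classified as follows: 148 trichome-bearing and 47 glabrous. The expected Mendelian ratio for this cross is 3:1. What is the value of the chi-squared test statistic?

0.084

Expected counts for N = 195 under a 3:1 ratio (total parts = 4):
  trichome-bearing: 195 × 3/4 = 146.25
  glabrous: 195 × 1/4 = 48.75
χ² = Σ (O − E)² / E
  trichome-bearing: (148 − 146.25)² / 146.25 = 0.0209
  glabrous: (47 − 48.75)² / 48.75 = 0.0628
χ² = 0.0209 + 0.0628 = 0.0837 ≈ 0.084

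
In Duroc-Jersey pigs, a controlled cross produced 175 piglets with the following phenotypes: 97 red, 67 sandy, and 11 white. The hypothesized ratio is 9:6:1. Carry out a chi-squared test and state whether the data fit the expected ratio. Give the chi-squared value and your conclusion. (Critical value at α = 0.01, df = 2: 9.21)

0.050; consistent

Total ratio parts = 16. Expected numbers out of 175:
  red: 175 × 9/16 = 98.4375
  sandy: 175 × 6/16 = 65.625
  white: 175 × 1/16 = 10.9375
χ² = Σ (O − E)² / E
  red: (97 − 98.4375)² / 98.4375 = 0.0210
  sandy: (67 − 65.625)² / 65.625 = 0.0288
  white: (11 − 10.9375)² / 10.9375 = 0.0004
χ² = 0.0210 + 0.0288 + 0.0004 = 0.0502 ≈ 0.050
Degrees of freedom = 3 − 1 = 2; critical value at α = 0.01 is 9.21.
Since 0.050 < 9.21, we fail to reject the null hypothesis — the data are consistent with the 9:6:1 ratio.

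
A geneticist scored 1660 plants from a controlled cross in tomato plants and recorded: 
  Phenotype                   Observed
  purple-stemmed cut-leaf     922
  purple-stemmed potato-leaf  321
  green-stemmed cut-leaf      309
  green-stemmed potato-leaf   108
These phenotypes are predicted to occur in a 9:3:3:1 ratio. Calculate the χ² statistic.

0.644

Under the 9:3:3:1 hypothesis (Σ ratio = 16, N = 1660):
  purple-stemmed cut-leaf: 1660 × 9/16 = 933.75
  purple-stemmed potato-leaf: 1660 × 3/16 = 311.25
  green-stemmed cut-leaf: 1660 × 3/16 = 311.25
  green-stemmed potato-leaf: 1660 × 1/16 = 103.75
χ² = Σ (O − E)² / E
  purple-stemmed cut-leaf: (922 − 933.75)² / 933.75 = 0.1479
  purple-stemmed potato-leaf: (321 − 311.25)² / 311.25 = 0.3054
  green-stemmed cut-leaf: (309 − 311.25)² / 311.25 = 0.0163
  green-stemmed potato-leaf: (108 − 103.75)² / 103.75 = 0.1741
χ² = 0.1479 + 0.3054 + 0.0163 + 0.1741 = 0.6437 ≈ 0.644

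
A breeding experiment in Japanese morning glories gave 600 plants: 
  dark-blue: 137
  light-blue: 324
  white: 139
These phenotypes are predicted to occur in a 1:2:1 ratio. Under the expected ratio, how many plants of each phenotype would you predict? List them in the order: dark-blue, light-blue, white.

Under the 1:2:1 hypothesis (Σ ratio = 4, N = 600):
  dark-blue: 600 × 1/4 = 150
  light-blue: 600 × 2/4 = 300
  white: 600 × 1/4 = 150

150, 300, 150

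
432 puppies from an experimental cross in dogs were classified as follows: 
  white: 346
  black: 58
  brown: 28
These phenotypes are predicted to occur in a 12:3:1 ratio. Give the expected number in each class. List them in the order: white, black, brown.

324, 81, 27

The 12:3:1 ratio has 16 parts, so with N = 432 the expected counts are:
  white: 432 × 12/16 = 324
  black: 432 × 3/16 = 81
  brown: 432 × 1/16 = 27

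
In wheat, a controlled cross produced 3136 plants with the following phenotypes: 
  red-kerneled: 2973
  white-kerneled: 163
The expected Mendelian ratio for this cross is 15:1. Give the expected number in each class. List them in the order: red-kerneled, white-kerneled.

2940, 196

Total ratio parts = 16. Expected numbers out of 3136:
  red-kerneled: 3136 × 15/16 = 2940
  white-kerneled: 3136 × 1/16 = 196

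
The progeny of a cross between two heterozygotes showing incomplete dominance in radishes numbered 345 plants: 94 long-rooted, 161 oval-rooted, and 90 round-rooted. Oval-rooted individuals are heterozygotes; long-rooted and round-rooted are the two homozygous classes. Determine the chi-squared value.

With incomplete dominance, a heterozygote × heterozygote cross gives a 1:2:1 phenotypic ratio.
Under the 1:2:1 hypothesis (Σ ratio = 4, N = 345):
  long-rooted: 345 × 1/4 = 86.25
  oval-rooted: 345 × 2/4 = 172.5
  round-rooted: 345 × 1/4 = 86.25
χ² = Σ (O − E)² / E
  long-rooted: (94 − 86.25)² / 86.25 = 0.6964
  oval-rooted: (161 − 172.5)² / 172.5 = 0.7667
  round-rooted: (90 − 86.25)² / 86.25 = 0.1630
χ² = 0.6964 + 0.7667 + 0.1630 = 1.6261 ≈ 1.626

1.626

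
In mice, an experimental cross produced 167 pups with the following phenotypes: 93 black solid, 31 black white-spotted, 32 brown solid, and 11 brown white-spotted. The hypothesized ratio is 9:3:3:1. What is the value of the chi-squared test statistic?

The 9:3:3:1 ratio has 16 parts, so with N = 167 the expected counts are:
  black solid: 167 × 9/16 = 93.9375
  black white-spotted: 167 × 3/16 = 31.3125
  brown solid: 167 × 3/16 = 31.3125
  brown white-spotted: 167 × 1/16 = 10.4375
χ² = Σ (O − E)² / E
  black solid: (93 − 93.9375)² / 93.9375 = 0.0094
  black white-spotted: (31 − 31.3125)² / 31.3125 = 0.0031
  brown solid: (32 − 31.3125)² / 31.3125 = 0.0151
  brown white-spotted: (11 − 10.4375)² / 10.4375 = 0.0303
χ² = 0.0094 + 0.0031 + 0.0151 + 0.0303 = 0.0579 ≈ 0.058

0.058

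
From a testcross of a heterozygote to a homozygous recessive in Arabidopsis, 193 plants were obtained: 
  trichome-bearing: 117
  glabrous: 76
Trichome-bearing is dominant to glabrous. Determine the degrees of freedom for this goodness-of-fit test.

A testcross of a heterozygote (Aa × aa) gives a 1:1 phenotypic ratio.
A goodness-of-fit test with 2 phenotype classes has df = 2 − 1 = 1.

1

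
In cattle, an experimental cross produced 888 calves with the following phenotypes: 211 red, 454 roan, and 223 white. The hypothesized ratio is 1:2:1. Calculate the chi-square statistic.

0.775

Total ratio parts = 4. Expected numbers out of 888:
  red: 888 × 1/4 = 222
  roan: 888 × 2/4 = 444
  white: 888 × 1/4 = 222
χ² = Σ (O − E)² / E
  red: (211 − 222)² / 222 = 0.5450
  roan: (454 − 444)² / 444 = 0.2252
  white: (223 − 222)² / 222 = 0.0045
χ² = 0.5450 + 0.2252 + 0.0045 = 0.7747 ≈ 0.775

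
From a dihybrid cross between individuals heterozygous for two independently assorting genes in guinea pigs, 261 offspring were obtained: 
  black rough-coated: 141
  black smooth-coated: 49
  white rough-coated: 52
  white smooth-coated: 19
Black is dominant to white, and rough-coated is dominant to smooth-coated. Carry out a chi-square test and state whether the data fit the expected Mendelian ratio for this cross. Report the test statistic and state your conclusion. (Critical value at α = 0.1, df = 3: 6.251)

A dihybrid F₂ with independent assortment and complete dominance at both loci gives a 9:3:3:1 phenotypic ratio.
The 9:3:3:1 ratio has 16 parts, so with N = 261 the expected counts are:
  black rough-coated: 261 × 9/16 = 146.8125
  black smooth-coated: 261 × 3/16 = 48.9375
  white rough-coated: 261 × 3/16 = 48.9375
  white smooth-coated: 261 × 1/16 = 16.3125
χ² = Σ (O − E)² / E
  black rough-coated: (141 − 146.8125)² / 146.8125 = 0.2301
  black smooth-coated: (49 − 48.9375)² / 48.9375 = 0.0001
  white rough-coated: (52 − 48.9375)² / 48.9375 = 0.1917
  white smooth-coated: (19 − 16.3125)² / 16.3125 = 0.4428
χ² = 0.2301 + 0.0001 + 0.1917 + 0.4428 = 0.8647 ≈ 0.865
Degrees of freedom = 4 − 1 = 3; critical value at α = 0.1 is 6.251.
Since 0.865 < 6.251, we fail to reject the null hypothesis — the data are consistent with the 9:3:3:1 ratio.

0.865; consistent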